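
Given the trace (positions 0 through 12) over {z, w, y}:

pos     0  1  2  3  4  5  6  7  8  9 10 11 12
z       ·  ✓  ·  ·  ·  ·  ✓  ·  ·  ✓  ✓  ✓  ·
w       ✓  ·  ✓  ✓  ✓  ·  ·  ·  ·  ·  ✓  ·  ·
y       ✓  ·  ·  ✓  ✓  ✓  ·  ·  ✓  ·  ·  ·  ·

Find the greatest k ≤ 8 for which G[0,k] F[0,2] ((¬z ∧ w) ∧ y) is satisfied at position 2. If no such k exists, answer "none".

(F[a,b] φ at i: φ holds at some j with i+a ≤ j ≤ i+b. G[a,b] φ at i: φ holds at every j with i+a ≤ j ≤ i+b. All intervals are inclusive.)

F[0,2] ((¬z ∧ w) ∧ y) must hold from j=2 onward; find where it first fails.
  j=2: holds
  j=3: holds
  j=4: holds
  j=5: fails
Holds on [2,4], so largest k = 2.

2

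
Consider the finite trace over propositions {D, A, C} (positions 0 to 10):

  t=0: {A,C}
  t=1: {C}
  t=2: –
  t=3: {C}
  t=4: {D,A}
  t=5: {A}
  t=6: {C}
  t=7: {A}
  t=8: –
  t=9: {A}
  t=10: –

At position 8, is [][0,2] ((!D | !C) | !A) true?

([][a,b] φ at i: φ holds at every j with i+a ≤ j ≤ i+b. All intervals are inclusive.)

Yes

Check ((!D | !C) | !A) at every j in [8,10]:
  j=8: true
  j=9: true
  j=10: true
All positions satisfy it → formula holds.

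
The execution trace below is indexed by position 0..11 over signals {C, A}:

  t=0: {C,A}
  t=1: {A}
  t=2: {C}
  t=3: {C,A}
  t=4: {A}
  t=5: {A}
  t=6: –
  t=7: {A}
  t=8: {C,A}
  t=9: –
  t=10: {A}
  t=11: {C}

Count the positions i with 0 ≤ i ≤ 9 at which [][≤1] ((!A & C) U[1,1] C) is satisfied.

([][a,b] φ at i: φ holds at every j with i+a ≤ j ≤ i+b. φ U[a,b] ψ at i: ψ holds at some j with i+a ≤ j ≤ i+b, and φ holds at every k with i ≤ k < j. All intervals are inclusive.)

0

Evaluate at each i in [0,9]:
  i=0: ✗ (fails at j=0)
  i=1: ✗ (fails at j=1)
  i=2: ✗ (fails at j=3)
  i=3: ✗ (fails at j=3)
  i=4: ✗ (fails at j=4)
  i=5: ✗ (fails at j=5)
  i=6: ✗ (fails at j=6)
  i=7: ✗ (fails at j=7)
  i=8: ✗ (fails at j=8)
  i=9: ✗ (fails at j=9)
Positions where it holds: {} → 0.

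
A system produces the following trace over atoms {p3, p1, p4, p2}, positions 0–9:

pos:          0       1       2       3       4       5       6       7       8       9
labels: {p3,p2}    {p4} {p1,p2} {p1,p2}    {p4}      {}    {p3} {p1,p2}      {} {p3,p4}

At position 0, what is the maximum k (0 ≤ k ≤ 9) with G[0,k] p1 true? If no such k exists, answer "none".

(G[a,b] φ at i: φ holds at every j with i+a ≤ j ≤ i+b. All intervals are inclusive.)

none

p1 must hold from j=0 onward; find where it first fails.
  j=0: fails → no k works.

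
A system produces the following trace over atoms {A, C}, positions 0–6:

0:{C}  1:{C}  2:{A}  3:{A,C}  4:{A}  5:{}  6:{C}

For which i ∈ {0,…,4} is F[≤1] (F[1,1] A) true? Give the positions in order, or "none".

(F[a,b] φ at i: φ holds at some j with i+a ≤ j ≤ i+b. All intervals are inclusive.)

0, 1, 2, 3

Evaluate at each i in [0,4]:
  i=0: ✓ (witness j=1)
  i=1: ✓ (witness j=1)
  i=2: ✓ (witness j=2)
  i=3: ✓ (witness j=3)
  i=4: ✗ (none in [4,5])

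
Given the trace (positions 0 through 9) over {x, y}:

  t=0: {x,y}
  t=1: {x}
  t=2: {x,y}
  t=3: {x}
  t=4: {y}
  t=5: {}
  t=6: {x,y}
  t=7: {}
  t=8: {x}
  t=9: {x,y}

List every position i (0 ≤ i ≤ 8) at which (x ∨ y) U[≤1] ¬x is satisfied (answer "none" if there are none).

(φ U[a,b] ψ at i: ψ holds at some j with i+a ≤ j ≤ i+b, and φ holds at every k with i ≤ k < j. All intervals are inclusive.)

3, 4, 5, 6, 7

Evaluate at each i in [0,8]:
  i=0: ✗ (no rhs in [0,1])
  i=1: ✗ (no rhs in [1,2])
  i=2: ✗ (no rhs in [2,3])
  i=3: ✓ (rhs at j=4; lhs holds on [3,3])
  i=4: ✓ (rhs at j=4)
  i=5: ✓ (rhs at j=5)
  i=6: ✓ (rhs at j=7; lhs holds on [6,6])
  i=7: ✓ (rhs at j=7)
  i=8: ✗ (no rhs in [8,9])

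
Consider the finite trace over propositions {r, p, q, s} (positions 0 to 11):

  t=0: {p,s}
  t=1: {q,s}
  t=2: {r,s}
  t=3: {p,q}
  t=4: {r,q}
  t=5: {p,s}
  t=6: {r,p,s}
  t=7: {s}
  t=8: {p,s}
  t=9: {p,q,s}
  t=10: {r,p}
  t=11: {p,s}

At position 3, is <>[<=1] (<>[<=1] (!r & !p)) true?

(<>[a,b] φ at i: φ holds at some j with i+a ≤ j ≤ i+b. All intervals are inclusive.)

False

Check <>[<=1] (!r & !p) at each j in [3,4]:
  j=3: fails (none in [3,4])
  j=4: fails (none in [4,5])
No position in the window satisfies it → formula fails.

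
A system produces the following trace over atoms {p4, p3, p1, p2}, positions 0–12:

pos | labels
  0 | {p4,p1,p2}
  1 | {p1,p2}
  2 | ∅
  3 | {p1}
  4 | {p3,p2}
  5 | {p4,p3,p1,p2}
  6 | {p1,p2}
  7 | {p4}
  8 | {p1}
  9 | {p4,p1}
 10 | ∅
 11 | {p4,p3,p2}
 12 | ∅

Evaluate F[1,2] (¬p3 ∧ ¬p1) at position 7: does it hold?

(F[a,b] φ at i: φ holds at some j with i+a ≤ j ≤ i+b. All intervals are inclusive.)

Check (¬p3 ∧ ¬p1) at each j in [8,9]:
  j=8: false
  j=9: false
No position in the window satisfies it → formula fails.

No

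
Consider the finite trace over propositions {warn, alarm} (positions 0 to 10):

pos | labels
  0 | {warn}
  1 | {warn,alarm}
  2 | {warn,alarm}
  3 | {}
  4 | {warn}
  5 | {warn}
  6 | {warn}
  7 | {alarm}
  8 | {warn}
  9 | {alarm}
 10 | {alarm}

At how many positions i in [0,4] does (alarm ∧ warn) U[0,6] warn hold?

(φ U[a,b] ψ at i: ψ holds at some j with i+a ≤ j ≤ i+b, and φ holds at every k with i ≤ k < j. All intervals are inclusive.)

4

Evaluate at each i in [0,4]:
  i=0: ✓ (rhs at j=0)
  i=1: ✓ (rhs at j=1)
  i=2: ✓ (rhs at j=2)
  i=3: ✗ (lhs fails at k=3 before rhs at j=4)
  i=4: ✓ (rhs at j=4)
Positions where it holds: {0, 1, 2, 4} → 4.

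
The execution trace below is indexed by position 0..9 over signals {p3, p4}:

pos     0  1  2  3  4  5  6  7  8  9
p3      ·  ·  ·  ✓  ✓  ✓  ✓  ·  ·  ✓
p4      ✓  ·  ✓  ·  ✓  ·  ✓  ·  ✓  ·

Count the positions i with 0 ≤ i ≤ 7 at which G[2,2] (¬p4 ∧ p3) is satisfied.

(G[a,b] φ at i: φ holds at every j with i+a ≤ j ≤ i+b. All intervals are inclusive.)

3

Evaluate at each i in [0,7]:
  i=0: ✗ (fails at j=2)
  i=1: ✓ (all of [3,3])
  i=2: ✗ (fails at j=4)
  i=3: ✓ (all of [5,5])
  i=4: ✗ (fails at j=6)
  i=5: ✗ (fails at j=7)
  i=6: ✗ (fails at j=8)
  i=7: ✓ (all of [9,9])
Positions where it holds: {1, 3, 7} → 3.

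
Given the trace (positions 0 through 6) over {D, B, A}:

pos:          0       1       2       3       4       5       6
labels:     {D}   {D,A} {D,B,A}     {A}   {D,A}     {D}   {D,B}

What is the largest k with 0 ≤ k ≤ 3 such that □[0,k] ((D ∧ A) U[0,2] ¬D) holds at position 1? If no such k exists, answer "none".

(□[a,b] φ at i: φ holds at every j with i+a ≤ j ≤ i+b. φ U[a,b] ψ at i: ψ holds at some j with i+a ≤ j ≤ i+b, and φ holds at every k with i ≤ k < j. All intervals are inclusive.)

((D ∧ A) U[0,2] ¬D) must hold from j=1 onward; find where it first fails.
  j=1: holds
  j=2: holds
  j=3: holds
  j=4: fails
Holds on [1,3], so largest k = 2.

2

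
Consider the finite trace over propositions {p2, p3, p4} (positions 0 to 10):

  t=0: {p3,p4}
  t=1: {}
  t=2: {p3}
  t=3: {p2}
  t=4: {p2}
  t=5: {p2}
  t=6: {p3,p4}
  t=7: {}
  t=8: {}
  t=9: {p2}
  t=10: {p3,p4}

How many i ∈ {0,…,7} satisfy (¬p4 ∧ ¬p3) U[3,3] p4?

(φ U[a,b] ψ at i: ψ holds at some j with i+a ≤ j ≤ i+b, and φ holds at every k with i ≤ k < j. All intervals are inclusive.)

Evaluate at each i in [0,7]:
  i=0: ✗ (no rhs in [3,3])
  i=1: ✗ (no rhs in [4,4])
  i=2: ✗ (no rhs in [5,5])
  i=3: ✓ (rhs at j=6; lhs holds on [3,5])
  i=4: ✗ (no rhs in [7,7])
  i=5: ✗ (no rhs in [8,8])
  i=6: ✗ (no rhs in [9,9])
  i=7: ✓ (rhs at j=10; lhs holds on [7,9])
Positions where it holds: {3, 7} → 2.

2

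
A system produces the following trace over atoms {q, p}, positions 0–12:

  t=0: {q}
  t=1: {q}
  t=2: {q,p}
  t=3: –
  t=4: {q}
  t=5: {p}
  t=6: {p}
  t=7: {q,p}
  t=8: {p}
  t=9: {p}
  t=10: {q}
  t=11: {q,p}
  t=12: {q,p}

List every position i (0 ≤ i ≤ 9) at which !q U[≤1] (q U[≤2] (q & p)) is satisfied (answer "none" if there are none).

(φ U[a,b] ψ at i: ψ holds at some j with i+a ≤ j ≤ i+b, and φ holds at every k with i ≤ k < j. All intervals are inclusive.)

0, 1, 2, 6, 7, 9

Evaluate at each i in [0,9]:
  i=0: ✓ (rhs at j=0)
  i=1: ✓ (rhs at j=1)
  i=2: ✓ (rhs at j=2)
  i=3: ✗ (no rhs in [3,4])
  i=4: ✗ (no rhs in [4,5])
  i=5: ✗ (no rhs in [5,6])
  i=6: ✓ (rhs at j=7; lhs holds on [6,6])
  i=7: ✓ (rhs at j=7)
  i=8: ✗ (no rhs in [8,9])
  i=9: ✓ (rhs at j=10; lhs holds on [9,9])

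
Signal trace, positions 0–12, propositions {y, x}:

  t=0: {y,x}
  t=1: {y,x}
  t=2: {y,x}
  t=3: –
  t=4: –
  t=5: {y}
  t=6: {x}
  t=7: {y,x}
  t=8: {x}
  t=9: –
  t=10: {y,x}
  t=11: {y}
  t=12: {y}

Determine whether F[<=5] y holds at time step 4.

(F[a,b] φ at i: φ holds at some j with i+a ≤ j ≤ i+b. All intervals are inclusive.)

Check y at each j in [4,9]:
  j=4: false
  j=5: true
  j=6: false
  j=7: true
  j=8: false
  j=9: false
Found at j=5 → formula holds.

True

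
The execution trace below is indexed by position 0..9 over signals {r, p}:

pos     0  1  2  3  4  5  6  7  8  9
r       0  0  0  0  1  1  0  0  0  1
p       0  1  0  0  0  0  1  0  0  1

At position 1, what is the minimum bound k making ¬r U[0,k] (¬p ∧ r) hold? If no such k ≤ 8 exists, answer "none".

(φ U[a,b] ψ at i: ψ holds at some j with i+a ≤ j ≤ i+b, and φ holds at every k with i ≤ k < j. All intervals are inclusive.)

3

Need earliest j ≥ 1 with (¬p ∧ r), and ¬r at every k in [1,j-1].
  j=1: rhs fails.
  j=2: rhs fails.
  j=3: rhs fails.
  j=4: rhs holds; lhs holds on [1,3]. k = 3.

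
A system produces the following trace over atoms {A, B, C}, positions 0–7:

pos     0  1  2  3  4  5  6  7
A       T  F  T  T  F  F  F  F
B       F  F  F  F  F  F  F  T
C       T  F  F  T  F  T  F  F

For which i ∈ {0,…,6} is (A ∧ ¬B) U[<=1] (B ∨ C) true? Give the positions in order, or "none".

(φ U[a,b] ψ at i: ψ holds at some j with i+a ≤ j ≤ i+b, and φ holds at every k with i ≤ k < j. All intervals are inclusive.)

Evaluate at each i in [0,6]:
  i=0: ✓ (rhs at j=0)
  i=1: ✗ (no rhs in [1,2])
  i=2: ✓ (rhs at j=3; lhs holds on [2,2])
  i=3: ✓ (rhs at j=3)
  i=4: ✗ (lhs fails at k=4 before rhs at j=5)
  i=5: ✓ (rhs at j=5)
  i=6: ✗ (lhs fails at k=6 before rhs at j=7)

0, 2, 3, 5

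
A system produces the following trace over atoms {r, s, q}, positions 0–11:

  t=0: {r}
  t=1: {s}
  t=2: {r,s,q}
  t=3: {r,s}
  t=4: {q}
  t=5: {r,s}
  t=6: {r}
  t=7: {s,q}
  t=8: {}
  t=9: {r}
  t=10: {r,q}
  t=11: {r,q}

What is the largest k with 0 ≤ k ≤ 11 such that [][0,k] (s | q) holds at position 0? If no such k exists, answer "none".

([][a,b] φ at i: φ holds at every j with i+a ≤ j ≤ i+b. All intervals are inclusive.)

none

(s | q) must hold from j=0 onward; find where it first fails.
  j=0: fails → no k works.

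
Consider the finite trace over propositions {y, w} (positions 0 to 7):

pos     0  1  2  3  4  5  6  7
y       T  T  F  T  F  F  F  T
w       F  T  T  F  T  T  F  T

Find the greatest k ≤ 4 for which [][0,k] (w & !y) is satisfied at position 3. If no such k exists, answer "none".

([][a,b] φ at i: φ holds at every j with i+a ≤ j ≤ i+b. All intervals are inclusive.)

(w & !y) must hold from j=3 onward; find where it first fails.
  j=3: fails → no k works.

none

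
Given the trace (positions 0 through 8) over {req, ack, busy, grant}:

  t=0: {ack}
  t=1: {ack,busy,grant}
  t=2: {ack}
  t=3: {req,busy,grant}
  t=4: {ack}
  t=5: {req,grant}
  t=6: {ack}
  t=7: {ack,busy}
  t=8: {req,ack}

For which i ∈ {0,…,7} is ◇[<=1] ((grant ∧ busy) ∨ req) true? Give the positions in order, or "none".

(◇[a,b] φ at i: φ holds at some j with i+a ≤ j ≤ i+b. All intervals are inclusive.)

Evaluate at each i in [0,7]:
  i=0: ✓ (witness j=1)
  i=1: ✓ (witness j=1)
  i=2: ✓ (witness j=3)
  i=3: ✓ (witness j=3)
  i=4: ✓ (witness j=5)
  i=5: ✓ (witness j=5)
  i=6: ✗ (none in [6,7])
  i=7: ✓ (witness j=8)

0, 1, 2, 3, 4, 5, 7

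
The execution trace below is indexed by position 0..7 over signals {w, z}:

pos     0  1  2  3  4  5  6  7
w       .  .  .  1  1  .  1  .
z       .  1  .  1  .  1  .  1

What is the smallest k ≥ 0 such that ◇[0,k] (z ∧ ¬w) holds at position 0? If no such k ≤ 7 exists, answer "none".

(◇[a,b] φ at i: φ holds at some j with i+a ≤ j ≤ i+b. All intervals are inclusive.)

1

Scan j = 0,1,… for (z ∧ ¬w):
  j=0: fails
  j=1: holds
First hit at j=1, so smallest k = 1-0 = 1.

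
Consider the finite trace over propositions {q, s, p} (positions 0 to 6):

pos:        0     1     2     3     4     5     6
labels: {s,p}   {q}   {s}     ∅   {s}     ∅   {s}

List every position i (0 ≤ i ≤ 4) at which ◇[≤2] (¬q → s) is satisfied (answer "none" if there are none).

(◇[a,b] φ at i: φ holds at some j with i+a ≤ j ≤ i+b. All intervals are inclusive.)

0, 1, 2, 3, 4

Evaluate at each i in [0,4]:
  i=0: ✓ (witness j=0)
  i=1: ✓ (witness j=1)
  i=2: ✓ (witness j=2)
  i=3: ✓ (witness j=4)
  i=4: ✓ (witness j=4)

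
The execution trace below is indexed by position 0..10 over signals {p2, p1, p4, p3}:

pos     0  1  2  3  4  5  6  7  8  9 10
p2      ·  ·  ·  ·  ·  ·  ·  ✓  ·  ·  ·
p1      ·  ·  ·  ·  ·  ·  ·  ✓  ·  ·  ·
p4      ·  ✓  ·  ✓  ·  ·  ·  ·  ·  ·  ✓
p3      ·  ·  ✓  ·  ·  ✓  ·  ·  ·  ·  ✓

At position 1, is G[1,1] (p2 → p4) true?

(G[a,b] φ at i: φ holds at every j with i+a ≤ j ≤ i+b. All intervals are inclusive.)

Check (p2 → p4) at every j in [2,2]:
  j=2: antecedent false → ✓
All positions satisfy it → formula holds.

Holds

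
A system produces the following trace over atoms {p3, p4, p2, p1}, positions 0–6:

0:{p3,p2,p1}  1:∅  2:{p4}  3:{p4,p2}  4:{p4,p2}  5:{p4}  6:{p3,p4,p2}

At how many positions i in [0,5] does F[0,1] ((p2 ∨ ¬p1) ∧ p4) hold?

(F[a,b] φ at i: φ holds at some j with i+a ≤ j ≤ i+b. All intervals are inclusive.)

5

Evaluate at each i in [0,5]:
  i=0: ✗ (none in [0,1])
  i=1: ✓ (witness j=2)
  i=2: ✓ (witness j=2)
  i=3: ✓ (witness j=3)
  i=4: ✓ (witness j=4)
  i=5: ✓ (witness j=5)
Positions where it holds: {1, 2, 3, 4, 5} → 5.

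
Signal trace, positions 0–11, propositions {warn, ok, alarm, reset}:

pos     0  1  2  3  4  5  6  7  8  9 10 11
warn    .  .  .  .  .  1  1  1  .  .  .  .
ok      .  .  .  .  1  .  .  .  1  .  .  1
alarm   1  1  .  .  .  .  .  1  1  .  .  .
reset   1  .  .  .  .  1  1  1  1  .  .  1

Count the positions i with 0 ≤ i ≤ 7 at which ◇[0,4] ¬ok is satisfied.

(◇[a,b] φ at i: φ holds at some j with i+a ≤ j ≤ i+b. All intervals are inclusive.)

8

Evaluate at each i in [0,7]:
  i=0: ✓ (witness j=0)
  i=1: ✓ (witness j=1)
  i=2: ✓ (witness j=2)
  i=3: ✓ (witness j=3)
  i=4: ✓ (witness j=5)
  i=5: ✓ (witness j=5)
  i=6: ✓ (witness j=6)
  i=7: ✓ (witness j=7)
Positions where it holds: {0, 1, 2, 3, 4, 5, 6, 7} → 8.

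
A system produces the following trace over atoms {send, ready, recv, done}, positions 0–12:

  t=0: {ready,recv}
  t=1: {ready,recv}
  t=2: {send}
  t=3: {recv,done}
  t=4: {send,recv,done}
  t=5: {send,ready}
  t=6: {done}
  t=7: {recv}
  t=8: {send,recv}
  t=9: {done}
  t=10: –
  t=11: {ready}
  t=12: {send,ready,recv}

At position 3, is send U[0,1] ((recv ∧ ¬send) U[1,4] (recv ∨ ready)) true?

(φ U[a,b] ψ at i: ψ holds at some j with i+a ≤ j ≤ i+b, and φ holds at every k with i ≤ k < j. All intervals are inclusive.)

Need some j in [3,4] with ((recv ∧ ¬send) U[1,4] (recv ∨ ready)), and send at every k in [3,j-1].
  j=3: ((recv ∧ ¬send) U[1,4] (recv ∨ ready)) holds; no prefix to check → satisfied.

Holds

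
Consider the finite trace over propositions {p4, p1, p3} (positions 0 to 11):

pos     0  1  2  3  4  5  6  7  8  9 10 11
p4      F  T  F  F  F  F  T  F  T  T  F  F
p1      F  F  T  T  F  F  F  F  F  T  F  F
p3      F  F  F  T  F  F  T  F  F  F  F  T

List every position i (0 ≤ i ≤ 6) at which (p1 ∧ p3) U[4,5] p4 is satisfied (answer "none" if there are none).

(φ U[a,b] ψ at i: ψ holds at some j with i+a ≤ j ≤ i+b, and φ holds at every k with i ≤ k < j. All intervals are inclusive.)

Evaluate at each i in [0,6]:
  i=0: ✗ (no rhs in [4,5])
  i=1: ✗ (lhs fails at k=1 before rhs at j=6)
  i=2: ✗ (lhs fails at k=2 before rhs at j=6)
  i=3: ✗ (lhs fails at k=4 before rhs at j=8)
  i=4: ✗ (lhs fails at k=4 before rhs at j=8)
  i=5: ✗ (lhs fails at k=5 before rhs at j=9)
  i=6: ✗ (no rhs in [10,11])

none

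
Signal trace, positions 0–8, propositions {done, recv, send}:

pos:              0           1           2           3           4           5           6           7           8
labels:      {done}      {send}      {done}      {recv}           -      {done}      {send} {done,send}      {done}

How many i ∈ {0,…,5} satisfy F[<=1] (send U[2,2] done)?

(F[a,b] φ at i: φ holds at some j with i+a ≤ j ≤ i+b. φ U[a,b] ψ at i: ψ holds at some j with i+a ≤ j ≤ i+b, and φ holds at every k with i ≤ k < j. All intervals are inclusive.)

1

Evaluate at each i in [0,5]:
  i=0: ✗ (none in [0,1])
  i=1: ✗ (none in [1,2])
  i=2: ✗ (none in [2,3])
  i=3: ✗ (none in [3,4])
  i=4: ✗ (none in [4,5])
  i=5: ✓ (witness j=6)
Positions where it holds: {5} → 1.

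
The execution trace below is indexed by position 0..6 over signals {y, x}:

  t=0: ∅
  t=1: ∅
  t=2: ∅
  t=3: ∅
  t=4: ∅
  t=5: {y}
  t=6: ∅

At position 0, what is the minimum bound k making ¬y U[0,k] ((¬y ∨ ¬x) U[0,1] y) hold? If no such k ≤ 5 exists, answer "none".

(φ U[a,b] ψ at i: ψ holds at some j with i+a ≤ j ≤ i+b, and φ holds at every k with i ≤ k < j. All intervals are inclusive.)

Need earliest j ≥ 0 with ((¬y ∨ ¬x) U[0,1] y), and ¬y at every k in [0,j-1].
  j=0: rhs fails.
  j=1: rhs fails.
  j=2: rhs fails.
  j=3: rhs fails.
  j=4: rhs holds; lhs holds on [0,3]. k = 4.

4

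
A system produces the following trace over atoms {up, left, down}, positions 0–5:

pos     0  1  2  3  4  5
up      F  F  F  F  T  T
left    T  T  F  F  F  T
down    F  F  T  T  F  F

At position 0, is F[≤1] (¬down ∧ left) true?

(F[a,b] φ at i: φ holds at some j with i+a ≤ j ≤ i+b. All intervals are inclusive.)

Yes

Check (¬down ∧ left) at each j in [0,1]:
  j=0: true
  j=1: true
Found at j=0 → formula holds.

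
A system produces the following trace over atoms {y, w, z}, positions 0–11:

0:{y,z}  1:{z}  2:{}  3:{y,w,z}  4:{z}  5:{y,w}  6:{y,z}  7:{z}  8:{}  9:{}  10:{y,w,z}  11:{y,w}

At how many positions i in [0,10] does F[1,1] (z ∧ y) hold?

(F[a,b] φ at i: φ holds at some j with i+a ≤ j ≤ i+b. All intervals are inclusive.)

Evaluate at each i in [0,10]:
  i=0: ✗ (none in [1,1])
  i=1: ✗ (none in [2,2])
  i=2: ✓ (witness j=3)
  i=3: ✗ (none in [4,4])
  i=4: ✗ (none in [5,5])
  i=5: ✓ (witness j=6)
  i=6: ✗ (none in [7,7])
  i=7: ✗ (none in [8,8])
  i=8: ✗ (none in [9,9])
  i=9: ✓ (witness j=10)
  i=10: ✗ (none in [11,11])
Positions where it holds: {2, 5, 9} → 3.

3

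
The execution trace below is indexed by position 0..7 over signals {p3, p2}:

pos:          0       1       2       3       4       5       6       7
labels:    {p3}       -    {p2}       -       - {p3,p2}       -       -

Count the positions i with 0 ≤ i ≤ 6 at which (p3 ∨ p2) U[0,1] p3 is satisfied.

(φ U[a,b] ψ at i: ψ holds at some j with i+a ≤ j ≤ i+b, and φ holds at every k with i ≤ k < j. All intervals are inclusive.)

2

Evaluate at each i in [0,6]:
  i=0: ✓ (rhs at j=0)
  i=1: ✗ (no rhs in [1,2])
  i=2: ✗ (no rhs in [2,3])
  i=3: ✗ (no rhs in [3,4])
  i=4: ✗ (lhs fails at k=4 before rhs at j=5)
  i=5: ✓ (rhs at j=5)
  i=6: ✗ (no rhs in [6,7])
Positions where it holds: {0, 5} → 2.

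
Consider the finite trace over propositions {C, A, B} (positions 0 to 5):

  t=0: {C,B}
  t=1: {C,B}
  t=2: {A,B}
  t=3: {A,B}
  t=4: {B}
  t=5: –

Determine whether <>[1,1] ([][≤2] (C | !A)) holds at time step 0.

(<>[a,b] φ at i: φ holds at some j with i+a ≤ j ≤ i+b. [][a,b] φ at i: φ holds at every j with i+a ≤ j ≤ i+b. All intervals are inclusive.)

False

Check [][≤2] (C | !A) at each j in [1,1]:
  j=1: fails at 2
No position in the window satisfies it → formula fails.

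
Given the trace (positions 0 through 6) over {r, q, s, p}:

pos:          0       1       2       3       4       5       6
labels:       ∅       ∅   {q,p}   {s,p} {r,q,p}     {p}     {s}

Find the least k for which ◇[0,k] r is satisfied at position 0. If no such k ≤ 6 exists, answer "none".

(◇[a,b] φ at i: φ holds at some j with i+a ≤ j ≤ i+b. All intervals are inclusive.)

4

Scan j = 0,1,… for r:
  j=0: fails
  j=1: fails
  j=2: fails
  j=3: fails
  j=4: holds
First hit at j=4, so smallest k = 4-0 = 4.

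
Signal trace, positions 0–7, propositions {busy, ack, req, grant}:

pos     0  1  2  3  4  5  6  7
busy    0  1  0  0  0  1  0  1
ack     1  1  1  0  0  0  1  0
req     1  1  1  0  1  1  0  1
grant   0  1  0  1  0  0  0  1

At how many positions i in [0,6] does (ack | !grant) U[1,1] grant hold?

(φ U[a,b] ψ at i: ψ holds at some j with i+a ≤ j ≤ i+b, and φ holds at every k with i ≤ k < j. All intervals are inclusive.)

Evaluate at each i in [0,6]:
  i=0: ✓ (rhs at j=1; lhs holds on [0,0])
  i=1: ✗ (no rhs in [2,2])
  i=2: ✓ (rhs at j=3; lhs holds on [2,2])
  i=3: ✗ (no rhs in [4,4])
  i=4: ✗ (no rhs in [5,5])
  i=5: ✗ (no rhs in [6,6])
  i=6: ✓ (rhs at j=7; lhs holds on [6,6])
Positions where it holds: {0, 2, 6} → 3.

3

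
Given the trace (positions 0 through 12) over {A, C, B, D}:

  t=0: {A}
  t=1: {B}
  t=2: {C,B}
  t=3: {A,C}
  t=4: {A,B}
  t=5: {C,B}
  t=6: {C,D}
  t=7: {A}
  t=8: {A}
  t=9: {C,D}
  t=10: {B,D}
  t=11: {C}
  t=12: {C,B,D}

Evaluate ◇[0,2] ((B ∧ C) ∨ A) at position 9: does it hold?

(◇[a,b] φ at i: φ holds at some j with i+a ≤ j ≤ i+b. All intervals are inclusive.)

Check ((B ∧ C) ∨ A) at each j in [9,11]:
  j=9: false
  j=10: false
  j=11: false
No position in the window satisfies it → formula fails.

Does not hold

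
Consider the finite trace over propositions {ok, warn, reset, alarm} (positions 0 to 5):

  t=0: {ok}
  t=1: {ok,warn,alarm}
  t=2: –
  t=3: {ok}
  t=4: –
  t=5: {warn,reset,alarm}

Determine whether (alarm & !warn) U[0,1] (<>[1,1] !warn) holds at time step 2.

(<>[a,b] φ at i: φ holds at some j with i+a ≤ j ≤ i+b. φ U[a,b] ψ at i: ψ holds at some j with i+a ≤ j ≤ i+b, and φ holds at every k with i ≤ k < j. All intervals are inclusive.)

True

Need some j in [2,3] with <>[1,1] !warn, and (alarm & !warn) at every k in [2,j-1].
  j=2: <>[1,1] !warn holds; no prefix to check → satisfied.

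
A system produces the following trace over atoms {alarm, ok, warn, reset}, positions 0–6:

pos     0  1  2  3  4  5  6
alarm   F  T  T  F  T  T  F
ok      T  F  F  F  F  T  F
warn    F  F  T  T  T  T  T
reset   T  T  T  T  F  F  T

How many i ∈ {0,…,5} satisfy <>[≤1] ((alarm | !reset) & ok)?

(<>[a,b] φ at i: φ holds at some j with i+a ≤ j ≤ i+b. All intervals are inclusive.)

Evaluate at each i in [0,5]:
  i=0: ✗ (none in [0,1])
  i=1: ✗ (none in [1,2])
  i=2: ✗ (none in [2,3])
  i=3: ✗ (none in [3,4])
  i=4: ✓ (witness j=5)
  i=5: ✓ (witness j=5)
Positions where it holds: {4, 5} → 2.

2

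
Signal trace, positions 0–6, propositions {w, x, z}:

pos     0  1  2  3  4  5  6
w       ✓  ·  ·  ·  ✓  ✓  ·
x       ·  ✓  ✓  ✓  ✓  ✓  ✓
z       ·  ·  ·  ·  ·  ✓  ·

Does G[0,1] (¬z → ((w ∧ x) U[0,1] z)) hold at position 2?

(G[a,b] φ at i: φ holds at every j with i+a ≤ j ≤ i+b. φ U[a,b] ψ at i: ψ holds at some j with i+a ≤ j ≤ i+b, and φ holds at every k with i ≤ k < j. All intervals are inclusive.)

Does not hold

Check (¬z → ((w ∧ x) U[0,1] z)) at every j in [2,3]:
  j=2: antecedent true; consequent fails → ✗
  j=3: antecedent true; consequent fails → ✗
Fails at j=2 → formula fails.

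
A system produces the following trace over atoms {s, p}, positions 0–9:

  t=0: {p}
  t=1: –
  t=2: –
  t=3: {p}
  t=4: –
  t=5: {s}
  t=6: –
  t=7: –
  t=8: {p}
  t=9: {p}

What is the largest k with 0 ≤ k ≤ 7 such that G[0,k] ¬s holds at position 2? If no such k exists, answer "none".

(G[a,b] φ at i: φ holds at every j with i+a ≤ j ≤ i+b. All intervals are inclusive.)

2

¬s must hold from j=2 onward; find where it first fails.
  j=2: holds
  j=3: holds
  j=4: holds
  j=5: fails
Holds on [2,4], so largest k = 2.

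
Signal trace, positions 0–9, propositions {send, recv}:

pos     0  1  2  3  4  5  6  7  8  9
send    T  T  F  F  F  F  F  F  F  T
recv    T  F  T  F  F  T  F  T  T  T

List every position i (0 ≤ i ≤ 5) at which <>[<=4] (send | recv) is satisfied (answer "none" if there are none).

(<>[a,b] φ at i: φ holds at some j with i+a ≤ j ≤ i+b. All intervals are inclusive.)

0, 1, 2, 3, 4, 5

Evaluate at each i in [0,5]:
  i=0: ✓ (witness j=0)
  i=1: ✓ (witness j=1)
  i=2: ✓ (witness j=2)
  i=3: ✓ (witness j=5)
  i=4: ✓ (witness j=5)
  i=5: ✓ (witness j=5)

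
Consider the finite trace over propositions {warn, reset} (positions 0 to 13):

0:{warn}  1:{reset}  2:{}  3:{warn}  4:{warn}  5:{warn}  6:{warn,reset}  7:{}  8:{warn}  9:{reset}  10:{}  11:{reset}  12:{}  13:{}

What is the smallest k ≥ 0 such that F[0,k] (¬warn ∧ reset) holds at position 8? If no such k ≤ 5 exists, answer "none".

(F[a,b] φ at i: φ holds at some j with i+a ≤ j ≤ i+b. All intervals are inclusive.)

1

Scan j = 8,9,… for (¬warn ∧ reset):
  j=8: fails
  j=9: holds
First hit at j=9, so smallest k = 9-8 = 1.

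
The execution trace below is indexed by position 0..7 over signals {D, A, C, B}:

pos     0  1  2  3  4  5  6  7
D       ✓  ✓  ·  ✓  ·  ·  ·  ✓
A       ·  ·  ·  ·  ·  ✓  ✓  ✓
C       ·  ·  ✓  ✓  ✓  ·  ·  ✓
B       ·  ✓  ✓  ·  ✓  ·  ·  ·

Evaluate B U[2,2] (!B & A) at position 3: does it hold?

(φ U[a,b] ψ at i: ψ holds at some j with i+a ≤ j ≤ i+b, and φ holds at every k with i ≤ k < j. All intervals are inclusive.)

Need some j in [5,5] with (!B & A), and B at every k in [3,j-1].
  j=5: (!B & A) holds, but B fails at k=3 → not this j.
No j in the window works → until fails.

Does not hold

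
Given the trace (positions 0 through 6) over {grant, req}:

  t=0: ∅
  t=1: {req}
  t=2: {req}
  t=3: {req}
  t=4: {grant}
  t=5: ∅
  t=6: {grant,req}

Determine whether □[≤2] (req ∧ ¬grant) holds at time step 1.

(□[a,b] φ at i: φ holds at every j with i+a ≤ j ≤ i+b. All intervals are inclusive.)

True

Check (req ∧ ¬grant) at every j in [1,3]:
  j=1: true
  j=2: true
  j=3: true
All positions satisfy it → formula holds.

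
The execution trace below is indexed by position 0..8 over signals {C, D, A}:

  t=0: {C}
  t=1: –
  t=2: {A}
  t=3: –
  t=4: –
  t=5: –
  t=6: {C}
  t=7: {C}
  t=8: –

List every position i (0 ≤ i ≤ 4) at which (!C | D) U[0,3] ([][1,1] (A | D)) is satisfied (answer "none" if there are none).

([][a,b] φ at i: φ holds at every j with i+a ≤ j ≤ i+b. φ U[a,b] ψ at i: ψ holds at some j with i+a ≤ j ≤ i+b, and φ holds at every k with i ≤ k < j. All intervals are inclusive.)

Evaluate at each i in [0,4]:
  i=0: ✗ (lhs fails at k=0 before rhs at j=1)
  i=1: ✓ (rhs at j=1)
  i=2: ✗ (no rhs in [2,5])
  i=3: ✗ (no rhs in [3,6])
  i=4: ✗ (no rhs in [4,7])

1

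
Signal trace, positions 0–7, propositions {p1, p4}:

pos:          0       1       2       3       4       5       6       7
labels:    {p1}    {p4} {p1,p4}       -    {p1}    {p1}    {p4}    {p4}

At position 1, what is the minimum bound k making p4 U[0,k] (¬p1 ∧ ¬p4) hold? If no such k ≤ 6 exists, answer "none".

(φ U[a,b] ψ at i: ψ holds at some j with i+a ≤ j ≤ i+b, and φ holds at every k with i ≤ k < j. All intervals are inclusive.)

2

Need earliest j ≥ 1 with (¬p1 ∧ ¬p4), and p4 at every k in [1,j-1].
  j=1: rhs fails.
  j=2: rhs fails.
  j=3: rhs holds; lhs holds on [1,2]. k = 2.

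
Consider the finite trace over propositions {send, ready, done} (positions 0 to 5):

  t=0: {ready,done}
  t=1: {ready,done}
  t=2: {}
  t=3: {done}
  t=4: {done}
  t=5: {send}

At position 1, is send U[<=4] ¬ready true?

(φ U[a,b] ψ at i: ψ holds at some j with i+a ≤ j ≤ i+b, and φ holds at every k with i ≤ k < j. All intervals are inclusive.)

False

Need some j in [1,5] with ¬ready, and send at every k in [1,j-1].
  j=1: ¬ready false.
  j=2: ¬ready holds, but send fails at k=1 → not this j.
  j=3: ¬ready holds, but send fails at k=1 → not this j.
  j=4: ¬ready holds, but send fails at k=1 → not this j.
  j=5: ¬ready holds, but send fails at k=1 → not this j.
No j in the window works → until fails.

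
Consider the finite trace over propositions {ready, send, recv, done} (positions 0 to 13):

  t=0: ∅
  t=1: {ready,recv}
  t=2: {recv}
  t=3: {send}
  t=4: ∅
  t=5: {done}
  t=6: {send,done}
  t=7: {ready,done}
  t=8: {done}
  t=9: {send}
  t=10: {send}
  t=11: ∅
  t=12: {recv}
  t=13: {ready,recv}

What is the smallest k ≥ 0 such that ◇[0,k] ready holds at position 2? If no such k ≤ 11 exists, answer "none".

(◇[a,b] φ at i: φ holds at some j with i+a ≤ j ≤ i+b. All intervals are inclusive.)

5

Scan j = 2,3,… for ready:
  j=2: fails
  j=3: fails
  j=4: fails
  j=5: fails
  j=6: fails
  j=7: holds
First hit at j=7, so smallest k = 7-2 = 5.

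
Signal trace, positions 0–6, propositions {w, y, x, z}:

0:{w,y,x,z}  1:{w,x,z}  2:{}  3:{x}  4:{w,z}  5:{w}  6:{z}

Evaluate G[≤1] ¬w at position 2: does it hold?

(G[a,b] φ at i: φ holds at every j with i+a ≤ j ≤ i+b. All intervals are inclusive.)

Yes

Check ¬w at every j in [2,3]:
  j=2: true
  j=3: true
All positions satisfy it → formula holds.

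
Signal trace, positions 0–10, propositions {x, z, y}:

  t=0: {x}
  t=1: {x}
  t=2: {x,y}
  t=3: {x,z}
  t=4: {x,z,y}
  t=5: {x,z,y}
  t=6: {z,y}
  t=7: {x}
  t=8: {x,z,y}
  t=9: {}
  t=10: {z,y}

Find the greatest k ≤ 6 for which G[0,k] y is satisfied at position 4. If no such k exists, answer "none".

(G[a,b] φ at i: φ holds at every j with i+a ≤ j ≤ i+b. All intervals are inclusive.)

y must hold from j=4 onward; find where it first fails.
  j=4: holds
  j=5: holds
  j=6: holds
  j=7: fails
Holds on [4,6], so largest k = 2.

2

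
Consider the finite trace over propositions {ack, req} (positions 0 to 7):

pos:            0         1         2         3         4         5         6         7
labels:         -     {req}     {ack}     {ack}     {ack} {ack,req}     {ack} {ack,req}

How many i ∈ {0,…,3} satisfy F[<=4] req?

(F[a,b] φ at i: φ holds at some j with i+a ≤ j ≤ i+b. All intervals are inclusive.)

4

Evaluate at each i in [0,3]:
  i=0: ✓ (witness j=1)
  i=1: ✓ (witness j=1)
  i=2: ✓ (witness j=5)
  i=3: ✓ (witness j=5)
Positions where it holds: {0, 1, 2, 3} → 4.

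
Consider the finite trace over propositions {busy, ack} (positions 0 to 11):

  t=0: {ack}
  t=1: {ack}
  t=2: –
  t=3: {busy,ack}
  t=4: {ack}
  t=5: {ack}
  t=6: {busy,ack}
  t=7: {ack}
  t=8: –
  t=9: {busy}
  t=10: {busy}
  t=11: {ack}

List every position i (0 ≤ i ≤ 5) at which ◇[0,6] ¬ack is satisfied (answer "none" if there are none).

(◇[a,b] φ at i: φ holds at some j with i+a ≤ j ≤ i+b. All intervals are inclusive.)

0, 1, 2, 3, 4, 5

Evaluate at each i in [0,5]:
  i=0: ✓ (witness j=2)
  i=1: ✓ (witness j=2)
  i=2: ✓ (witness j=2)
  i=3: ✓ (witness j=8)
  i=4: ✓ (witness j=8)
  i=5: ✓ (witness j=8)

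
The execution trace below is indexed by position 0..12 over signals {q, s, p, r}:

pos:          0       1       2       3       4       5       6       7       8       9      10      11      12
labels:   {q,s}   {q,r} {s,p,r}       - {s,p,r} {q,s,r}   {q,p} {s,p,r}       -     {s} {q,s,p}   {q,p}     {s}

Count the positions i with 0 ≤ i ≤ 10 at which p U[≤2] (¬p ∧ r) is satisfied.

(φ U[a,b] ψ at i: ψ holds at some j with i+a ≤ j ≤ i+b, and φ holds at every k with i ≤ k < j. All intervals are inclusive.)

3

Evaluate at each i in [0,10]:
  i=0: ✗ (lhs fails at k=0 before rhs at j=1)
  i=1: ✓ (rhs at j=1)
  i=2: ✗ (no rhs in [2,4])
  i=3: ✗ (lhs fails at k=3 before rhs at j=5)
  i=4: ✓ (rhs at j=5; lhs holds on [4,4])
  i=5: ✓ (rhs at j=5)
  i=6: ✗ (no rhs in [6,8])
  i=7: ✗ (no rhs in [7,9])
  i=8: ✗ (no rhs in [8,10])
  i=9: ✗ (no rhs in [9,11])
  i=10: ✗ (no rhs in [10,12])
Positions where it holds: {1, 4, 5} → 3.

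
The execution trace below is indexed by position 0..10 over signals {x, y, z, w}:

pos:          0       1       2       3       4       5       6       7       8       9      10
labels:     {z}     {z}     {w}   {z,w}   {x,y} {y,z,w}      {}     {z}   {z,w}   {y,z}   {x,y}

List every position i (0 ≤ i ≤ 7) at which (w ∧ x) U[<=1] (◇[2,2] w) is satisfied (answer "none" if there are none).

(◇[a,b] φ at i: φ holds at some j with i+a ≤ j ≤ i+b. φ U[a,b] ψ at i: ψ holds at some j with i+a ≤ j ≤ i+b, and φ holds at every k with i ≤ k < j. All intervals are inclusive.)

0, 1, 3, 6

Evaluate at each i in [0,7]:
  i=0: ✓ (rhs at j=0)
  i=1: ✓ (rhs at j=1)
  i=2: ✗ (lhs fails at k=2 before rhs at j=3)
  i=3: ✓ (rhs at j=3)
  i=4: ✗ (no rhs in [4,5])
  i=5: ✗ (lhs fails at k=5 before rhs at j=6)
  i=6: ✓ (rhs at j=6)
  i=7: ✗ (no rhs in [7,8])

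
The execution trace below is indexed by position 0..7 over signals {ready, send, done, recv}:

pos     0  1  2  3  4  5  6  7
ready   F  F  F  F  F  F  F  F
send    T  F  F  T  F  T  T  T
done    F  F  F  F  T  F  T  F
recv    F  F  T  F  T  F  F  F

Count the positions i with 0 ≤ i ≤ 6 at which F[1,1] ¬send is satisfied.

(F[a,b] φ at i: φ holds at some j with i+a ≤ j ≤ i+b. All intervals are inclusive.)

3

Evaluate at each i in [0,6]:
  i=0: ✓ (witness j=1)
  i=1: ✓ (witness j=2)
  i=2: ✗ (none in [3,3])
  i=3: ✓ (witness j=4)
  i=4: ✗ (none in [5,5])
  i=5: ✗ (none in [6,6])
  i=6: ✗ (none in [7,7])
Positions where it holds: {0, 1, 3} → 3.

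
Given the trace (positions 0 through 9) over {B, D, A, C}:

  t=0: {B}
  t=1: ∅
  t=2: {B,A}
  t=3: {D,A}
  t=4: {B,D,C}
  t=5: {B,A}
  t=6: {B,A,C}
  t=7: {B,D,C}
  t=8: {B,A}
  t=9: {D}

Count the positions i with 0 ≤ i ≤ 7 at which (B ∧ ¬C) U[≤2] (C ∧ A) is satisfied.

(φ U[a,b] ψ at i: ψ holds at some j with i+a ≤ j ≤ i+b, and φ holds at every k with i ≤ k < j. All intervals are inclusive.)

Evaluate at each i in [0,7]:
  i=0: ✗ (no rhs in [0,2])
  i=1: ✗ (no rhs in [1,3])
  i=2: ✗ (no rhs in [2,4])
  i=3: ✗ (no rhs in [3,5])
  i=4: ✗ (lhs fails at k=4 before rhs at j=6)
  i=5: ✓ (rhs at j=6; lhs holds on [5,5])
  i=6: ✓ (rhs at j=6)
  i=7: ✗ (no rhs in [7,9])
Positions where it holds: {5, 6} → 2.

2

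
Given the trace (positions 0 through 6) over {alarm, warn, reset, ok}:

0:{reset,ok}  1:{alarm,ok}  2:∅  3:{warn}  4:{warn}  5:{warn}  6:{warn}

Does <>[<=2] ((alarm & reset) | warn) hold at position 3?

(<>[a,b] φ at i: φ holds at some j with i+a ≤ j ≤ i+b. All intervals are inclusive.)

Check ((alarm & reset) | warn) at each j in [3,5]:
  j=3: true
  j=4: true
  j=5: true
Found at j=3 → formula holds.

Yes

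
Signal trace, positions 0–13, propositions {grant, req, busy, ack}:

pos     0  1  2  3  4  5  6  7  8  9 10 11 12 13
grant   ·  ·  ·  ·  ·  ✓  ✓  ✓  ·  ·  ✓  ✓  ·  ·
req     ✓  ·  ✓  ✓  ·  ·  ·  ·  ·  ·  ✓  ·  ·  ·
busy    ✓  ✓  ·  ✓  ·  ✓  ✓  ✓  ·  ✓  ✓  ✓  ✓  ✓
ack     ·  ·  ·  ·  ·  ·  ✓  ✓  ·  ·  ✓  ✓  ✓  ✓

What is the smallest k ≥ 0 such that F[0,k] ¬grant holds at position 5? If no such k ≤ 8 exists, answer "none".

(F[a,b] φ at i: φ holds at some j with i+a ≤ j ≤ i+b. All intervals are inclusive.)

Scan j = 5,6,… for ¬grant:
  j=5: fails
  j=6: fails
  j=7: fails
  j=8: holds
First hit at j=8, so smallest k = 8-5 = 3.

3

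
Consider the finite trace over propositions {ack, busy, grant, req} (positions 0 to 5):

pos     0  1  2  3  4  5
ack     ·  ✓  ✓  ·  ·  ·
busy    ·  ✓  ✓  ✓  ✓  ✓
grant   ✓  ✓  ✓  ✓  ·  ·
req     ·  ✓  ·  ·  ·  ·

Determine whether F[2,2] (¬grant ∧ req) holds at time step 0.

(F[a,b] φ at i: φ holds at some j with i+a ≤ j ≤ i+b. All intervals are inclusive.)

Does not hold

Check (¬grant ∧ req) at each j in [2,2]:
  j=2: false
No position in the window satisfies it → formula fails.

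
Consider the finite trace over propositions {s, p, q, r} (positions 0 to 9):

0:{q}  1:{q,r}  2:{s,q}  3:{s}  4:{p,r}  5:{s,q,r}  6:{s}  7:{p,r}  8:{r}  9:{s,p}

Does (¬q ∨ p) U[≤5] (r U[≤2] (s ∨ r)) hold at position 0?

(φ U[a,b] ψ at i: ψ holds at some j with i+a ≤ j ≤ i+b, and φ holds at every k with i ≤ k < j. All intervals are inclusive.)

No

Need some j in [0,5] with (r U[≤2] (s ∨ r)), and (¬q ∨ p) at every k in [0,j-1].
  j=0: (r U[≤2] (s ∨ r)) — fails.
  j=1: (r U[≤2] (s ∨ r)) holds, but (¬q ∨ p) fails at k=0 → not this j.
  j=2: (r U[≤2] (s ∨ r)) holds, but (¬q ∨ p) fails at k=0 → not this j.
  j=3: (r U[≤2] (s ∨ r)) holds, but (¬q ∨ p) fails at k=0 → not this j.
  j=4: (r U[≤2] (s ∨ r)) holds, but (¬q ∨ p) fails at k=0 → not this j.
  j=5: (r U[≤2] (s ∨ r)) holds, but (¬q ∨ p) fails at k=0 → not this j.
No j in the window works → until fails.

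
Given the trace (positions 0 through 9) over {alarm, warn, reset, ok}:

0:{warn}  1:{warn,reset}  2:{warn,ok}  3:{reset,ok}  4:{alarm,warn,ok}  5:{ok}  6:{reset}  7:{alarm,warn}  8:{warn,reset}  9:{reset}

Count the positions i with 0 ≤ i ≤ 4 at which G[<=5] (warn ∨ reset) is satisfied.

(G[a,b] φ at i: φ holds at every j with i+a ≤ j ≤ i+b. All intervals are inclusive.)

0

Evaluate at each i in [0,4]:
  i=0: ✗ (fails at j=5)
  i=1: ✗ (fails at j=5)
  i=2: ✗ (fails at j=5)
  i=3: ✗ (fails at j=5)
  i=4: ✗ (fails at j=5)
Positions where it holds: {} → 0.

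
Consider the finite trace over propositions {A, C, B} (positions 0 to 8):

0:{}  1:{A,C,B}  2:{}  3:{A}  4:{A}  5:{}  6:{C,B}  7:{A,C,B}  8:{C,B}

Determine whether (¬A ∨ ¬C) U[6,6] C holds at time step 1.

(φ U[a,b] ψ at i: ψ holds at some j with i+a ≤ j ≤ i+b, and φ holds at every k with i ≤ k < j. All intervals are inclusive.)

Need some j in [7,7] with C, and (¬A ∨ ¬C) at every k in [1,j-1].
  j=7: C holds, but (¬A ∨ ¬C) fails at k=1 → not this j.
No j in the window works → until fails.

False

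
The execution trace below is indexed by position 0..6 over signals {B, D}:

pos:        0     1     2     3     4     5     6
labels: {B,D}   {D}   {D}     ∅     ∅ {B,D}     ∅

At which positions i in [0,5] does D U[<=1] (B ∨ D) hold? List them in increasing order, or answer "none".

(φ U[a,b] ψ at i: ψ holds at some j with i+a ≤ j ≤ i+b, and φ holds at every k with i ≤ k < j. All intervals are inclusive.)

0, 1, 2, 5

Evaluate at each i in [0,5]:
  i=0: ✓ (rhs at j=0)
  i=1: ✓ (rhs at j=1)
  i=2: ✓ (rhs at j=2)
  i=3: ✗ (no rhs in [3,4])
  i=4: ✗ (lhs fails at k=4 before rhs at j=5)
  i=5: ✓ (rhs at j=5)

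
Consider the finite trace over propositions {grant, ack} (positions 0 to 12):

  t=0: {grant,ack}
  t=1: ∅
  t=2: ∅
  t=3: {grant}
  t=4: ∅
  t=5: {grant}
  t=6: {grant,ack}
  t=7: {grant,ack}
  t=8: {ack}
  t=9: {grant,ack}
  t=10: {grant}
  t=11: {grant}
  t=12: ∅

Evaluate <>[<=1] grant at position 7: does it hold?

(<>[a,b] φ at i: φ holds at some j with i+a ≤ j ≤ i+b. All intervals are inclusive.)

Check grant at each j in [7,8]:
  j=7: true
  j=8: false
Found at j=7 → formula holds.

Holds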